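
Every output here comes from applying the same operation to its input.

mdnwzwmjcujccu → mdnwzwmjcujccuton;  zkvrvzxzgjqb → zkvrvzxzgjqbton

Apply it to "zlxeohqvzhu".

Looking at the pairs, the operation is to append "ton".
Doing the same to "zlxeohqvzhu": "zlxeohqvzhuton".

zlxeohqvzhuton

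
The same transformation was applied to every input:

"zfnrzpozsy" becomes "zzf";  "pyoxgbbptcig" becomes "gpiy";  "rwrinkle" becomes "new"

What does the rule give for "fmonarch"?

ahm

What's happening: keep one character in every 3, starting at position 2 (positions 2nd, 5th, 8th, ...), then move the first character to the end.
Working it through for "fmonarch": intermediate "mah", final "ahm".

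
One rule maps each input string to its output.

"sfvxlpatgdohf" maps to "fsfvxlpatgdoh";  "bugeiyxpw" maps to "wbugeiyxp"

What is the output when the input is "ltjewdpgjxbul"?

lltjewdpgjxbu

In each case the input is transformed by: move the last character to the front.
On "ltjewdpgjxbul" that produces "lltjewdpgjxbu".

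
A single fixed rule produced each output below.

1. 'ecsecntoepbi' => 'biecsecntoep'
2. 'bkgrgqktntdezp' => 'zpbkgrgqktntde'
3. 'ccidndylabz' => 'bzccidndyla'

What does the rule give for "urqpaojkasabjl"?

In each case the input is transformed by: move the last 2 characters to the front (rotate right by 2).
So "urqpaojkasabjl" becomes "jlurqpaojkasab".

jlurqpaojkasab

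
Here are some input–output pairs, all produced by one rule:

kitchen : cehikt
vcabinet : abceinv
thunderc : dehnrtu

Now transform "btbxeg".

bbetx

Looking at the pairs, the operation is to delete the last character, then sort the characters into alphabetical order.
Applying that to "btbxeg" gives "bbetx".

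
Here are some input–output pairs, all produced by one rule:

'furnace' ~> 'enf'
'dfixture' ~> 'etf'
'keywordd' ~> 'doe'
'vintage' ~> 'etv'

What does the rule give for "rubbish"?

The pattern: reverse the string, then keep one character in every 3, starting at position 1 (positions 1st, 4th, 7th, ...).
On "rubbish": the first step gives "hsibbur", and the second then gives "hbr".

hbr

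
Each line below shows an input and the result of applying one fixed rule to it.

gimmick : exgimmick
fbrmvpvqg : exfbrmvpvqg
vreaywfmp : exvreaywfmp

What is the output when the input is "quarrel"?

exquarrel

What's happening: prepend "ex".
"quarrel" → "exquarrel".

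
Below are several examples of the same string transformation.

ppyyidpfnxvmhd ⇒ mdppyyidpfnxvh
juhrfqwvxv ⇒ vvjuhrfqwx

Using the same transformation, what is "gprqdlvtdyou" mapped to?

Rule — move the last 2 characters to the front (rotate right by 2), then swap the first and last characters.
Working it through for "gprqdlvtdyou": intermediate "ougprqdlvtdy", final "yugprqdlvtdo".
(Check on "ppyyidpfnxvmhd": → "hdppyyidpfnxvm" → "mdppyyidpfnxvh" ✓)

yugprqdlvtdo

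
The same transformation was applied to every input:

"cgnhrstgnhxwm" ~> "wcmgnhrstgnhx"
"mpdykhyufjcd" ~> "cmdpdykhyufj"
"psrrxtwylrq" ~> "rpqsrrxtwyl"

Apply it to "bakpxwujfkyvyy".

ybyakpxwujfkyv

Looking at the pairs, the operation is to swap the first and last characters, then move the last 2 characters to the front (rotate right by 2).
For "bakpxwujfkyvyy", step one produces "yakpxwujfkyvyb"; step two turns that into "ybyakpxwujfkyv".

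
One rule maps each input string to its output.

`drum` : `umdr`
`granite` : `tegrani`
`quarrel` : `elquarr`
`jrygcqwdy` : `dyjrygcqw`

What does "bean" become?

The pattern: move the last 2 characters to the front (rotate right by 2).
For "bean" the result is "anbe".

anbe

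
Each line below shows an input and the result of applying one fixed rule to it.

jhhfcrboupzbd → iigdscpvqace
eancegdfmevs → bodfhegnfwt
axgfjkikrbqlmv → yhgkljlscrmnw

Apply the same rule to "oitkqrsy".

julrstz

In each case the input is transformed by: delete the first character, then shift every letter 1 place forward in the alphabet (wrapping around).
Applying both steps to "oitkqrsy": "itkqrsy", then "julrstz".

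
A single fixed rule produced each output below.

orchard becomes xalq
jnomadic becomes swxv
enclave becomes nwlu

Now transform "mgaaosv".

vpjj

The transformation: shift every letter 9 places forward in the alphabet (wrapping around), then keep only the first 4 characters.
For "mgaaosv" the result is "vpjj".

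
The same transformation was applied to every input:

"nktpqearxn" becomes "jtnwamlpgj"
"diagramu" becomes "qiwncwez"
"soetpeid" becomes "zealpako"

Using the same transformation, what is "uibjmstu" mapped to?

qpoifxeq

Looking at the pairs, the operation is to reverse the string, then shift every letter 4 places backward in the alphabet (wrapping around).
So "uibjmstu" becomes "qpoifxeq".
(Check on "nktpqearxn": → "nxraeqptkn" → "jtnwamlpgj" ✓)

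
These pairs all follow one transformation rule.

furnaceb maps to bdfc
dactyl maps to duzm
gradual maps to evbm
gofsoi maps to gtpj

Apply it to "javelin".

fmjo

In each case the input is transformed by: shift every letter 1 place forward in the alphabet (wrapping around), then keep only the last 4 characters.
For "javelin", step one produces "kbwfmjo"; step two turns that into "fmjo".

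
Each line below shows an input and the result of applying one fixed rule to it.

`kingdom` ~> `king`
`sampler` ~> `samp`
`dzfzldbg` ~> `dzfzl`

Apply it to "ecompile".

ecomp

Each output is the input with this applied: delete the last 3 characters.
Applying that to "ecompile" gives "ecomp".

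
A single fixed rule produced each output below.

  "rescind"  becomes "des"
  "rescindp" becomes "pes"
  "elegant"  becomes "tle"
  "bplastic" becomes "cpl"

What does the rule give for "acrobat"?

Looking at the pairs, the operation is to swap the first and last characters, then keep only the first 3 characters.
Applying both steps to "acrobat": "tcrobaa", then "tcr".

tcr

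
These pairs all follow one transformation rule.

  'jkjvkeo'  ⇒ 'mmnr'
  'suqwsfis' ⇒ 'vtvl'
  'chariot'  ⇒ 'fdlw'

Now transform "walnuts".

zoxv

Each output is the input with this applied: keep every other character starting from the first (positions 1st, 3rd, 5th, ...), then shift every letter 3 places forward in the alphabet (wrapping around).
Working it through for "walnuts": intermediate "wlus", final "zoxv".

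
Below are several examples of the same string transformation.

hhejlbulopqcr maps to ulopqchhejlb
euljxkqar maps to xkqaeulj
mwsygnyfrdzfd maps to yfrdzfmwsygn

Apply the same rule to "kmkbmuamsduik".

amsduikmkbmu

The transformation: delete the last character, then swap the front and back halves of the string.
On "kmkbmuamsduik": the first step gives "kmkbmuamsdui", and the second then gives "amsduikmkbmu".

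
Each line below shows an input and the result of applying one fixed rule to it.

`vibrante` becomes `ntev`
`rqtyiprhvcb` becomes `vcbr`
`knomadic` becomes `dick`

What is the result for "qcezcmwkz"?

wkzq

Looking at the pairs, the operation is to move the last 3 characters to the front (rotate right by 3), then keep only the first 4 characters.
Applying both steps to "qcezcmwkz": "wkzqcezcm", then "wkzq".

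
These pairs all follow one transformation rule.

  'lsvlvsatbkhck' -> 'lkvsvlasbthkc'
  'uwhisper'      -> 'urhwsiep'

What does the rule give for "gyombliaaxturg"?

ggoybmilaatxru

The rule is to move the last character to the front, then swap each adjacent pair of characters (1↔2, 3↔4, ...).
Starting from "gyombliaaxturg": after the first operation, "ggyombliaaxtur"; after the second, "ggoybmilaatxru".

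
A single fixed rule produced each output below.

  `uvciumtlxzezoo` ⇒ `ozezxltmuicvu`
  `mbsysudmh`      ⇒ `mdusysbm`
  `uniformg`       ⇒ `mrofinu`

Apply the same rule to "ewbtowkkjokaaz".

aakojkkwotbwe

Looking at the pairs, the operation is to delete the last character, then reverse the string.
On "ewbtowkkjokaaz": the first step gives "ewbtowkkjokaa", and the second then gives "aakojkkwotbwe".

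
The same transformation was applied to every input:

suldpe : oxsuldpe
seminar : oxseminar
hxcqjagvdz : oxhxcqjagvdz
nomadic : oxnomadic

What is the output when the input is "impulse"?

oximpulse

The pattern: prepend "ox".
For "impulse" the result is "oximpulse".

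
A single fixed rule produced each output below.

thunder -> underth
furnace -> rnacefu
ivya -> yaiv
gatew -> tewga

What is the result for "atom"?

omat

The transformation: move the first 2 characters to the end (rotate left by 2).
So "atom" becomes "omat".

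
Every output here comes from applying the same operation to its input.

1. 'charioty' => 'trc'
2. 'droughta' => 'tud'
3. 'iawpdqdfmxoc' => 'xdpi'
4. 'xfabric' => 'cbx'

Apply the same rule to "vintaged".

etv

Looking at the pairs, the operation is to keep one character in every 3, starting at position 1 (positions 1st, 4th, 7th, ...), then reverse the string.
Working it through for "vintaged": intermediate "vte", final "etv".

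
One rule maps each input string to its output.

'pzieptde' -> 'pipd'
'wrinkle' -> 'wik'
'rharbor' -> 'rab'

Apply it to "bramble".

The rule is to move the last character to the front, then keep every other character starting from the second (positions 2nd, 4th, 6th, ...).
"bramble" → "ebrambl" → "bab".

bab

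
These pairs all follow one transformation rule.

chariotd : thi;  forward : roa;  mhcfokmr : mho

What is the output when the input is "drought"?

hrg

Rule — move the last 2 characters to the front (rotate right by 2), then keep one character in every 3, starting at position 1 (positions 1st, 4th, 7th, ...).
For "drought", step one produces "htdroug"; step two turns that into "hrg".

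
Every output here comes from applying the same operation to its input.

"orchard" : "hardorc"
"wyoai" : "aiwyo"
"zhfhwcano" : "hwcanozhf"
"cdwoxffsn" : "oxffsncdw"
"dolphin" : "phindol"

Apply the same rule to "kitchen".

chenkit

Rule — move the first 3 characters to the end (rotate left by 3).
Doing the same to "kitchen": "chenkit".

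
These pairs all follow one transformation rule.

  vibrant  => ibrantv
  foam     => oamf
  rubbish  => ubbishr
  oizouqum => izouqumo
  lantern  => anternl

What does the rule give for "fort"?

ortf

The transformation: move the first character to the end.
So "fort" becomes "ortf".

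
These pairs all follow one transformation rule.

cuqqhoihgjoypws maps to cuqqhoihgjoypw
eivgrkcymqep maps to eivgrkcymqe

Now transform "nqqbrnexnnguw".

nqqbrnexnngu

What's happening: delete the last character.
For "nqqbrnexnnguw" the result is "nqqbrnexnngu".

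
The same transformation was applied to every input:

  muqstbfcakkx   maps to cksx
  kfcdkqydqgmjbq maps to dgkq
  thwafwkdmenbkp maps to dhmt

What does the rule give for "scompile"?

io

The transformation: sort the characters into alphabetical order, then keep one character in every 3, starting at position 3 (positions 3rd, 6th, 9th, ...).
For "scompile", step one produces "ceilmops"; step two turns that into "io".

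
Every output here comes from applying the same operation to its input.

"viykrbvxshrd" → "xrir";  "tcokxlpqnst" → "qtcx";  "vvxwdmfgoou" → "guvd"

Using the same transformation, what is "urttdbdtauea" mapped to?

terd

In each case the input is transformed by: keep one character in every 3, starting at position 2 (positions 2nd, 5th, 8th, ...), then swap the front and back halves of the string.
Applying both steps to "urttdbdtauea": "rdte", then "terd".
(Check on "viykrbvxshrd": → "irxr" → "xrir" ✓)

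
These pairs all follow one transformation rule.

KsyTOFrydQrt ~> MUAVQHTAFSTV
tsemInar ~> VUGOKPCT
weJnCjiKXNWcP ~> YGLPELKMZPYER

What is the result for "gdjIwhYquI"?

The transformation: shift every letter 2 places forward in the alphabet (wrapping around), then convert every letter to uppercase.
Doing the same to "gdjIwhYquI": "IFLKYJASWK".

IFLKYJASWK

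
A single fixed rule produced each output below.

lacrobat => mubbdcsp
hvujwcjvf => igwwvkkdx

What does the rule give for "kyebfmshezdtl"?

lmzufecagfnit

Each output is the input with this applied: shift every letter 1 place forward in the alphabet (wrapping around), then take characters alternately from the front and the back (1st, last, 2nd, 2nd-last, ...).
Applying both steps to "kyebfmshezdtl": "lzfcgntifaeum", then "lmzufecagfnit".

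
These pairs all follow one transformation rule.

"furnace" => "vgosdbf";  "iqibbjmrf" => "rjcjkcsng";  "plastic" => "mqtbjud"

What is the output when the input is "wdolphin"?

exmpiqoj

The transformation: shift every letter 1 place forward in the alphabet (wrapping around), then swap each adjacent pair of characters (1↔2, 3↔4, ...).
On "wdolphin" that produces "exmpiqoj".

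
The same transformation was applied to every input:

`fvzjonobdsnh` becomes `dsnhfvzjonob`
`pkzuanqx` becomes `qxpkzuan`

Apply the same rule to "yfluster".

The transformation: move the first 2 characters to the end (rotate left by 2), then swap the front and back halves of the string.
Doing the same to "yfluster": "eryflust".

eryflust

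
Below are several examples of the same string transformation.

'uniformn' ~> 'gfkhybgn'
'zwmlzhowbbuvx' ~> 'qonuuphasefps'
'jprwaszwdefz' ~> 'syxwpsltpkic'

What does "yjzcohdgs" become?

What's happening: shift every letter 7 places backward in the alphabet (wrapping around), then reverse the string.
Working it through for "yjzcohdgs": intermediate "rcsvhawzl", final "lzwahvscr".
(Check on "zwmlzhowbbuvx": → "spfesahpuunoq" → "qonuuphasefps" ✓)

lzwahvscr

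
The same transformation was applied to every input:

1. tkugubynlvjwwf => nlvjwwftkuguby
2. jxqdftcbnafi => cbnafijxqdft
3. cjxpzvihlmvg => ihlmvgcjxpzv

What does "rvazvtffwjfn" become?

Rule — swap the front and back halves of the string.
So "rvazvtffwjfn" becomes "ffwjfnrvazvt".

ffwjfnrvazvt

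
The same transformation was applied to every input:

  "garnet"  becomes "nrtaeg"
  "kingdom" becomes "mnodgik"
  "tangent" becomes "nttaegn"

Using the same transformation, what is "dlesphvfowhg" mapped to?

The pattern: sort the characters into alphabetical order, then move the last 3 characters to the front (rotate right by 3).
Working it through for "dlesphvfowhg": intermediate "defghhlopsvw", final "svwdefghhlop".
(Check on "kingdom": → "dgikmno" → "mnodgik" ✓)

svwdefghhlop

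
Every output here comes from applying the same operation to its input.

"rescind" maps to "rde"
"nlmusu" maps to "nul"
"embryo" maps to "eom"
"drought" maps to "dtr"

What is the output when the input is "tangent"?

The transformation: take characters alternately from the front and the back (1st, last, 2nd, 2nd-last, ...), then keep only the first 3 characters.
On "tangent": the first step gives "ttanneg", and the second then gives "tta".

tta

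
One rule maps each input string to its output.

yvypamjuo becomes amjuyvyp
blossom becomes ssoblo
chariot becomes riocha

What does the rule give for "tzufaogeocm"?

What's happening: delete the last character, then swap the front and back halves of the string.
Working it through for "tzufaogeocm": intermediate "tzufaogeoc", final "ogeoctzufa".

ogeoctzufa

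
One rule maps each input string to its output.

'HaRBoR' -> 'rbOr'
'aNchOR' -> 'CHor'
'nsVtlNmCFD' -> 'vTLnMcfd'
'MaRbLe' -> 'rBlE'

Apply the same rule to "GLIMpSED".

In each case the input is transformed by: delete the first 2 characters, then flip the case of every letter.
Starting from "GLIMpSED": after the first operation, "IMpSED"; after the second, "imPsed".
(Check on "HaRBoR": → "RBoR" → "rbOr" ✓)

imPsed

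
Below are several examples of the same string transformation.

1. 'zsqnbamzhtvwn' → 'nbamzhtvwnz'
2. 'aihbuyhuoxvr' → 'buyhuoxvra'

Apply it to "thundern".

ndernt

What's happening: move the first 3 characters to the end (rotate left by 3), then delete the last 2 characters.
Working it through for "thundern": intermediate "ndernthu", final "ndernt".
(Check on "aihbuyhuoxvr": → "buyhuoxvraih" → "buyhuoxvra" ✓)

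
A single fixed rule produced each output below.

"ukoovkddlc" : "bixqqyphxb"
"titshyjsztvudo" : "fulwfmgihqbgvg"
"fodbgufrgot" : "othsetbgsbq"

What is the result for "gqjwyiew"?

The pattern: shift every letter 13 places forward in the alphabet (wrapping around) — i.e. ROT13, then move the first 3 characters to the end (rotate left by 3).
For "gqjwyiew" the result is "jlvrjtdw".

jlvrjtdw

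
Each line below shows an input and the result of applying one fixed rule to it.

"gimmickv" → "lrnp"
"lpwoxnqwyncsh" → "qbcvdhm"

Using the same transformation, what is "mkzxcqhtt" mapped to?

The rule is to shift every letter 5 places forward in the alphabet (wrapping around), then keep every other character starting from the first (positions 1st, 3rd, 5th, ...).
Starting from "mkzxcqhtt": after the first operation, "rpechvmyy"; after the second, "rehmy".

rehmy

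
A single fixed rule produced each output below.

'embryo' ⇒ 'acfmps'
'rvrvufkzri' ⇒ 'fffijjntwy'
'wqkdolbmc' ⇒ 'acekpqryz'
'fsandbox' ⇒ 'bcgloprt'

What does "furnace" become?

Each output is the input with this applied: shift every letter 12 places backward in the alphabet (wrapping around), then sort the characters into alphabetical order.
On "furnace" that produces "bfioqst".

bfioqst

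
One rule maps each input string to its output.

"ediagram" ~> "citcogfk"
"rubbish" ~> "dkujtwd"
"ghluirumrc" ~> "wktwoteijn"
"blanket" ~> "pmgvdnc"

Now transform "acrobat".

Each output is the input with this applied: move the first 3 characters to the end (rotate left by 3), then shift every letter 2 places forward in the alphabet (wrapping around).
For "acrobat", step one produces "obatacr"; step two turns that into "qdcvcet".

qdcvcet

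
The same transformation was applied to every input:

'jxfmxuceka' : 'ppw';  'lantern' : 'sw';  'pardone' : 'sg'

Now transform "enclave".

fs

Looking at the pairs, the operation is to keep one character in every 3, starting at position 2 (positions 2nd, 5th, 8th, ...), then shift every letter 8 places backward in the alphabet (wrapping around).
On "enclave": the first step gives "na", and the second then gives "fs".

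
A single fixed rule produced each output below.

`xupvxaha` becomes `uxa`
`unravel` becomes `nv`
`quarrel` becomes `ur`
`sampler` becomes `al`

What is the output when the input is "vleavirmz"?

lvm

The transformation: keep one character in every 3, starting at position 2 (positions 2nd, 5th, 8th, ...).
"vleavirmz" → "lvm".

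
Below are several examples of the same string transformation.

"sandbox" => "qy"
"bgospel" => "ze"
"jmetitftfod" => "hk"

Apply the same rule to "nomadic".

What's happening: shift every letter 2 places backward in the alphabet (wrapping around), then keep only the first 2 characters.
Working it through for "nomadic": intermediate "lmkybga", final "lm".

lm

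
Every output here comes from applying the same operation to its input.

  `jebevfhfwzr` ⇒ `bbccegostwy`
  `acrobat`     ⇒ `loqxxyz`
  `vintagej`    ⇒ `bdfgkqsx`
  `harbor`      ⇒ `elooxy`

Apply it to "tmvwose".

bjlpqst

The rule is to shift every letter 3 places backward in the alphabet (wrapping around), then sort the characters into alphabetical order.
Starting from "tmvwose": after the first operation, "qjstlpb"; after the second, "bjlpqst".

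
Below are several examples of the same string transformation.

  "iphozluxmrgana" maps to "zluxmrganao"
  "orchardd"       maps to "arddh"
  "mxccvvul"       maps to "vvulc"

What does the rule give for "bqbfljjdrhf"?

ljjdrhff

Rule — delete the first 3 characters, then move the first character to the end.
"bqbfljjdrhf" → "ljjdrhff".
(Check on "mxccvvul": → "cvvul" → "vvulc" ✓)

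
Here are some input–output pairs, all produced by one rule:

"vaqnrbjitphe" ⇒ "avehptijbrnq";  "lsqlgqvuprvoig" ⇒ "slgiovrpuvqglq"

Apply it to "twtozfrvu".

wtuvrfzot

The rule is to move the first 2 characters to the end (rotate left by 2), then reverse the string.
Applying both steps to "twtozfrvu": "tozfrvutw", then "wtuvrfzot".
(Check on "lsqlgqvuprvoig": → "qlgqvuprvoigls" → "slgiovrpuvqglq" ✓)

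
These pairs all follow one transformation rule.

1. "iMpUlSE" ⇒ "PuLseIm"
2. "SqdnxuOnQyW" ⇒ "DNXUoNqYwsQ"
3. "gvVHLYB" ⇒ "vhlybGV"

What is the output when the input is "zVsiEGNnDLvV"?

In each case the input is transformed by: flip the case of every letter, then move the first 2 characters to the end (rotate left by 2).
Doing the same to "zVsiEGNnDLvV": "SIegnNdlVvZv".

SIegnNdlVvZv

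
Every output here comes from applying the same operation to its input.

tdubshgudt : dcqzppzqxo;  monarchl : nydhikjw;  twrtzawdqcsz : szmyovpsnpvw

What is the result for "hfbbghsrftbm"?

onbpxidbxxcd

In each case the input is transformed by: shift every letter 4 places backward in the alphabet (wrapping around), then swap the front and back halves of the string.
Applying both steps to "hfbbghsrftbm": "dbxxcdonbpxi", then "onbpxidbxxcd".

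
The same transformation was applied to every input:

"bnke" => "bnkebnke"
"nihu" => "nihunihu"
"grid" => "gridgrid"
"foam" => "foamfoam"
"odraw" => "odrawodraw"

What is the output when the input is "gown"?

Rule — write the whole string twice.
For "gown" the result is "gowngown".

gowngown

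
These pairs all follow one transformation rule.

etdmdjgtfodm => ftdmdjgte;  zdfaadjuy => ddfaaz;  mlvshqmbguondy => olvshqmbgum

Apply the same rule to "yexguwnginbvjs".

The transformation: delete the last 3 characters, then swap the first and last characters.
On "yexguwnginbvjs": the first step gives "yexguwnginb", and the second then gives "bexguwnginy".

bexguwnginy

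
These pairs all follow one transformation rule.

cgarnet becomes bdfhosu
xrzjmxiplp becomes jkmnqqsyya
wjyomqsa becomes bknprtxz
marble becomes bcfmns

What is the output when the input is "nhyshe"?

The rule is to sort the characters into alphabetical order, then shift every letter 1 place forward in the alphabet (wrapping around).
Starting from "nhyshe": after the first operation, "ehhnsy"; after the second, "fiiotz".

fiiotz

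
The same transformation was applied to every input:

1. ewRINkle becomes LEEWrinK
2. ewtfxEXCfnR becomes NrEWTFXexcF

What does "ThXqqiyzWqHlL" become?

Looking at the pairs, the operation is to flip the case of every letter, then move the last 2 characters to the front (rotate right by 2).
On "ThXqqiyzWqHlL" that produces "LltHxQQIYZwQh".

LltHxQQIYZwQh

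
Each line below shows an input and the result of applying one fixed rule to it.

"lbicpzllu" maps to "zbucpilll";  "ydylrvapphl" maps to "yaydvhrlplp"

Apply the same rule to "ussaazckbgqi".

zauasbscqgki

Rule — sort the characters into reverse alphabetical order, then take characters alternately from the front and the back (1st, last, 2nd, 2nd-last, ...).
Working it through for "ussaazckbgqi": intermediate "zussqkigcbaa", final "zauasbscqgki".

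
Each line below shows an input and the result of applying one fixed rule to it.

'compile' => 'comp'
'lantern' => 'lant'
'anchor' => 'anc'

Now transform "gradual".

Each output is the input with this applied: delete the last 3 characters.
For "gradual" the result is "grad".

grad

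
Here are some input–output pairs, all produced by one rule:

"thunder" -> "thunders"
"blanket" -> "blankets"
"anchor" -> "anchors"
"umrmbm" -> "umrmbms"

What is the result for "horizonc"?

horizoncs

Each output is the input with this applied: append "s".
Applying that to "horizonc" gives "horizoncs".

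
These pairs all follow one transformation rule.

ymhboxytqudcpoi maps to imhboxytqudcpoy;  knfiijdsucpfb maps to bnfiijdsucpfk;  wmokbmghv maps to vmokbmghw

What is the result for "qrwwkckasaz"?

zrwwkckasaq

In each case the input is transformed by: swap the first and last characters.
Applying that to "qrwwkckasaz" gives "zrwwkckasaq".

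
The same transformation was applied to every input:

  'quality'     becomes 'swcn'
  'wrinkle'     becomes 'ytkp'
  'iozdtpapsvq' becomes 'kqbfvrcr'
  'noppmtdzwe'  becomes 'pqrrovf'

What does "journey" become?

lqwt

The pattern: delete the last 3 characters, then shift every letter 2 places forward in the alphabet (wrapping around).
Doing the same to "journey": "lqwt".
(Check on "quality": → "qual" → "swcn" ✓)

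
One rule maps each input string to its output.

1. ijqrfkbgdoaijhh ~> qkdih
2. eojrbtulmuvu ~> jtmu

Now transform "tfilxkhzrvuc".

The transformation: keep one character in every 3, starting at position 3 (positions 3rd, 6th, 9th, ...).
For "tfilxkhzrvuc" the result is "ikrc".

ikrc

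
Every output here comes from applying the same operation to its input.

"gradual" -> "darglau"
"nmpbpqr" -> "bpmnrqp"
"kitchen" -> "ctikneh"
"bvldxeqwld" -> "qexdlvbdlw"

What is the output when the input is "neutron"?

The transformation: reverse the string, then move the first 3 characters to the end (rotate left by 3).
"neutron" → "nortuen" → "tuennor".

tuennor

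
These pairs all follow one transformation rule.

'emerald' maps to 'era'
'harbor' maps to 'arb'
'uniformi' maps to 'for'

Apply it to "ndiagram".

Rule — move the last 2 characters to the front (rotate right by 2), then keep only the last 3 characters.
Working it through for "ndiagram": intermediate "amndiagr", final "agr".

agr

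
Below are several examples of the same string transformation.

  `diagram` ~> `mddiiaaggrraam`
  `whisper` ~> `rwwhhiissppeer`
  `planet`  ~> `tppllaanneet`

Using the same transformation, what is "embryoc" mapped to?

The pattern: double every character, then move the last character to the front.
So "embryoc" becomes "ceemmbbrryyooc".

ceemmbbrryyooc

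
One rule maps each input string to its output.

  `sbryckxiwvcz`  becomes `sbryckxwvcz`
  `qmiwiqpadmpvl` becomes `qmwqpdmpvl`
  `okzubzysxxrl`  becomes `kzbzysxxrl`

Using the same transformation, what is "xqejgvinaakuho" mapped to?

xqjgvnkh

Each output is the input with this applied: remove every vowel.
Applying that to "xqejgvinaakuho" gives "xqjgvnkh".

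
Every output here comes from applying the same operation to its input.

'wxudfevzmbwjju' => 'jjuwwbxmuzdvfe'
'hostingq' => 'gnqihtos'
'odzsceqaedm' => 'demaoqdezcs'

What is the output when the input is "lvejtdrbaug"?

The pattern: move the last 2 characters to the front (rotate right by 2), then take characters alternately from the front and the back (1st, last, 2nd, 2nd-last, ...).
Working it through for "lvejtdrbaug": intermediate "uglvejtdrba", final "uagblrvdetj".

uagblrvdetj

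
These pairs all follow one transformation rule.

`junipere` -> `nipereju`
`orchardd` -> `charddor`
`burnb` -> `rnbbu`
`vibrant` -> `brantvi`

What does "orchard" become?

What's happening: move the first 2 characters to the end (rotate left by 2).
On "orchard" that produces "chardor".

chardor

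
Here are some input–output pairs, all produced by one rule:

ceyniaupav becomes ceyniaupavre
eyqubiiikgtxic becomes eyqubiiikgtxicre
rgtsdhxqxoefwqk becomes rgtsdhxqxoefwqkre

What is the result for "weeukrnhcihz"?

weeukrnhcihzre

The pattern: append "re".
"weeukrnhcihz" → "weeukrnhcihzre".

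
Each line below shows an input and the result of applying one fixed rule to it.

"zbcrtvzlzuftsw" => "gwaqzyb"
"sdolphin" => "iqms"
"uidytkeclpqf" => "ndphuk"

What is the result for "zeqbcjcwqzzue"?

jgobez

The transformation: shift every letter 5 places forward in the alphabet (wrapping around), then keep every other character starting from the second (positions 2nd, 4th, 6th, ...).
Working it through for "zeqbcjcwqzzue": intermediate "ejvghohbveezj", final "jgobez".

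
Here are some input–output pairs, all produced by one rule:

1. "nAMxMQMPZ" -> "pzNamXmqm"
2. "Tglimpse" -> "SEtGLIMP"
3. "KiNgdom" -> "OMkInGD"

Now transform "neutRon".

Each output is the input with this applied: move the last 2 characters to the front (rotate right by 2), then flip the case of every letter.
On "neutRon": the first step gives "onneutR", and the second then gives "ONNEUTr".

ONNEUTr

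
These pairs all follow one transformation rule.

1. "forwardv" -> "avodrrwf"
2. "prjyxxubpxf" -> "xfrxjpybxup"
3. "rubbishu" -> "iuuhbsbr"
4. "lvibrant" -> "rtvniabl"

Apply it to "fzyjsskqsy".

The pattern: take characters alternately from the front and the back (1st, last, 2nd, 2nd-last, ...), then swap the first and last characters.
On "fzyjsskqsy": the first step gives "fyzsyqjkss", and the second then gives "syzsyqjksf".

syzsyqjksf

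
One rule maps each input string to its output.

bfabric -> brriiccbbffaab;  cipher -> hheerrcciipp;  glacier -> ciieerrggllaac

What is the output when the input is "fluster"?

The transformation: double every character, then swap the front and back halves of the string.
So "fluster" becomes "stteerrfflluus".

stteerrfflluus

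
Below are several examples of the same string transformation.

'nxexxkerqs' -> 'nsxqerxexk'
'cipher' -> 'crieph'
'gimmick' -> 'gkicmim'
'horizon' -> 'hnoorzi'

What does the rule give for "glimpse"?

gelsipm

The rule is to take characters alternately from the front and the back (1st, last, 2nd, 2nd-last, ...).
Doing the same to "glimpse": "gelsipm".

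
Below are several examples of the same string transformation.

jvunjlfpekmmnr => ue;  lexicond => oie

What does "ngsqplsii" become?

What's happening: sort the characters into reverse alphabetical order, then keep only the vowels.
On "ngsqplsii" that produces "ii".

ii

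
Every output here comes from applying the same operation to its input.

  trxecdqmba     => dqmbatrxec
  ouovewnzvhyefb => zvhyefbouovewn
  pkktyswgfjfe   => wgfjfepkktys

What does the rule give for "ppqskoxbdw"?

In each case the input is transformed by: swap the front and back halves of the string.
Applying that to "ppqskoxbdw" gives "oxbdwppqsk".

oxbdwppqsk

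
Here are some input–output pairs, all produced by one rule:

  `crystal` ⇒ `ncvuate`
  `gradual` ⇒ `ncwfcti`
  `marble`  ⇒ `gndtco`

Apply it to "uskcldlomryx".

zatoqnfnemuw

What's happening: reverse the string, then shift every letter 2 places forward in the alphabet (wrapping around).
Applying both steps to "uskcldlomryx": "xyrmoldlcksu", then "zatoqnfnemuw".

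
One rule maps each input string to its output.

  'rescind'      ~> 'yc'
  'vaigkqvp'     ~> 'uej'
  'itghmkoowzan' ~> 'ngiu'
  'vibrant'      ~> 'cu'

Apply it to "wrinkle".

Looking at the pairs, the operation is to keep one character in every 3, starting at position 2 (positions 2nd, 5th, 8th, ...), then shift every letter 6 places backward in the alphabet (wrapping around).
Starting from "wrinkle": after the first operation, "rk"; after the second, "le".

le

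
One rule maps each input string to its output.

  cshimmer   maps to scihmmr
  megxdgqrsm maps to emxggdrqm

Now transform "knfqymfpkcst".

nkqfmypfckt

Each output is the input with this applied: swap each adjacent pair of characters (1↔2, 3↔4, ...), then delete the last character.
Working it through for "knfqymfpkcst": intermediate "nkqfmypfckts", final "nkqfmypfckt".
(Check on "megxdgqrsm": → "emxggdrqms" → "emxggdrqm" ✓)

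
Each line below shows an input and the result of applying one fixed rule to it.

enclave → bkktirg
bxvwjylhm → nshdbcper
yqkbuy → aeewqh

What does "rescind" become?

The rule is to move the last 2 characters to the front (rotate right by 2), then shift every letter 6 places forward in the alphabet (wrapping around).
So "rescind" becomes "tjxkyio".

tjxkyio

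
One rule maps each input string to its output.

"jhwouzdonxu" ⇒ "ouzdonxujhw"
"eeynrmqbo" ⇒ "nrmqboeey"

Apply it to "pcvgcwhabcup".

gcwhabcuppcv

What's happening: move the first 3 characters to the end (rotate left by 3).
On "pcvgcwhabcup" that produces "gcwhabcuppcv".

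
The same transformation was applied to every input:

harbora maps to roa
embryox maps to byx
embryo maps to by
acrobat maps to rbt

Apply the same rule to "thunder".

udr

Each output is the input with this applied: delete the first character, then keep every other character starting from the second (positions 2nd, 4th, 6th, ...).
"thunder" → "hunder" → "udr".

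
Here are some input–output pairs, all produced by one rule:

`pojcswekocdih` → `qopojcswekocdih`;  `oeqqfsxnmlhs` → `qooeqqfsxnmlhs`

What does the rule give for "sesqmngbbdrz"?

Rule — prepend "qo".
Applying that to "sesqmngbbdrz" gives "qosesqmngbbdrz".

qosesqmngbbdrz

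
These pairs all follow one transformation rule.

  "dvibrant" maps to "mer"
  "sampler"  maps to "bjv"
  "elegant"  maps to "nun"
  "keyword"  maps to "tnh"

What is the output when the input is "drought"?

In each case the input is transformed by: shift every letter 9 places forward in the alphabet (wrapping around), then keep only the first 3 characters.
Applying that to "drought" gives "max".

max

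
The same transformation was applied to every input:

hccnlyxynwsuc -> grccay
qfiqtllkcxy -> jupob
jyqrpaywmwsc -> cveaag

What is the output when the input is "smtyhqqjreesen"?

qcuniwr

Rule — keep every other character starting from the second (positions 2nd, 4th, 6th, ...), then shift every letter 4 places forward in the alphabet (wrapping around).
Applying both steps to "smtyhqqjreesen": "myqjesn", then "qcuniwr".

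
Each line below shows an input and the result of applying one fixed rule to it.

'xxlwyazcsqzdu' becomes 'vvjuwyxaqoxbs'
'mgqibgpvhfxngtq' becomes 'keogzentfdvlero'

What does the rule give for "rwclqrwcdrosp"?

In each case the input is transformed by: shift every letter 2 places backward in the alphabet (wrapping around).
Doing the same to "rwclqrwcdrosp": "puajopuabpmqn".

puajopuabpmqn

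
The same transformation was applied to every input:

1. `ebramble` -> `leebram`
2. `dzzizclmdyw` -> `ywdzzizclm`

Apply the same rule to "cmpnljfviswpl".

plcmpnljfvis

The transformation: move the last 2 characters to the front (rotate right by 2), then delete the last character.
For "cmpnljfviswpl" the result is "plcmpnljfvis".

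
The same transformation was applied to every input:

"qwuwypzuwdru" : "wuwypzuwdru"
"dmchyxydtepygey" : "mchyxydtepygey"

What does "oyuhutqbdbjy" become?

Rule — delete the first character.
So "oyuhutqbdbjy" becomes "yuhutqbdbjy".

yuhutqbdbjy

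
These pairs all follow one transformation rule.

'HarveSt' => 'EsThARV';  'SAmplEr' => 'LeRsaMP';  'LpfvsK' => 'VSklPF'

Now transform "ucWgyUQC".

In each case the input is transformed by: flip the case of every letter, then move the last 3 characters to the front (rotate right by 3).
On "ucWgyUQC" that produces "uqcUCwGY".
(Check on "HarveSt": → "hARVEsT" → "EsThARV" ✓)

uqcUCwGY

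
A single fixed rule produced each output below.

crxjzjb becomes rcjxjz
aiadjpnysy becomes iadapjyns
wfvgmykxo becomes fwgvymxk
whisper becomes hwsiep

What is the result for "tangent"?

What's happening: delete the last character, then swap each adjacent pair of characters (1↔2, 3↔4, ...).
"tangent" → "tangen" → "atgnne".

atgnne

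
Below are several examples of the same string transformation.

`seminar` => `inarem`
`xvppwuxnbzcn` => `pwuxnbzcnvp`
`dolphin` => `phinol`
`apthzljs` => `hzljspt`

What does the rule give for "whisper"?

Each output is the input with this applied: delete the first character, then move the first 2 characters to the end (rotate left by 2).
"whisper" → "sperhi".

sperhi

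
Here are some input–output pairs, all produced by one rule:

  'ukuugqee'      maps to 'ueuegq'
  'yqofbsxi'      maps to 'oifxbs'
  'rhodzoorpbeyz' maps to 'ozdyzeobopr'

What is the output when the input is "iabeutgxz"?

The pattern: delete the first 2 characters, then take characters alternately from the front and the back (1st, last, 2nd, 2nd-last, ...).
For "iabeutgxz", step one produces "beutgxz"; step two turns that into "bzexugt".

bzexugt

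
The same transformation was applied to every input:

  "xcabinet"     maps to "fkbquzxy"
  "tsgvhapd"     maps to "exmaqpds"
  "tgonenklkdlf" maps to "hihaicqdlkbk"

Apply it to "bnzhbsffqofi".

Rule — shift every letter 3 places backward in the alphabet (wrapping around), then swap the front and back halves of the string.
Starting from "bnzhbsffqofi": after the first operation, "ykweypccnlcf"; after the second, "ccnlcfykweyp".

ccnlcfykweyp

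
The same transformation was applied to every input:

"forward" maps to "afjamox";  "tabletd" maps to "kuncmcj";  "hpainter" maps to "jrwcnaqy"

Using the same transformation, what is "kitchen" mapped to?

clqnwtr

Each output is the input with this applied: shift every letter 9 places forward in the alphabet (wrapping around), then move the first 2 characters to the end (rotate left by 2).
Starting from "kitchen": after the first operation, "trclqnw"; after the second, "clqnwtr".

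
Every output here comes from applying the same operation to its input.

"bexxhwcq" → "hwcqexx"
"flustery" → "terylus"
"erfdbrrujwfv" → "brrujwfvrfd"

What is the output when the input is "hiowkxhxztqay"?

The pattern: delete the first character, then move the first 3 characters to the end (rotate left by 3).
Applying both steps to "hiowkxhxztqay": "iowkxhxztqay", then "kxhxztqayiow".
(Check on "bexxhwcq": → "exxhwcq" → "hwcqexx" ✓)

kxhxztqayiow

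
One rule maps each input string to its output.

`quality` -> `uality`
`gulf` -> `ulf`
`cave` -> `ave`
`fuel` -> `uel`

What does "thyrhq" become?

What's happening: delete the first character.
So "thyrhq" becomes "hyrhq".

hyrhq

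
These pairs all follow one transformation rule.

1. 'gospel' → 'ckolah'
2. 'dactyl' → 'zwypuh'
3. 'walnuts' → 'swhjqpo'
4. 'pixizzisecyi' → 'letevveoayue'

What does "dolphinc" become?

Looking at the pairs, the operation is to shift every letter 4 places backward in the alphabet (wrapping around).
"dolphinc" → "zkhldejy".

zkhldejy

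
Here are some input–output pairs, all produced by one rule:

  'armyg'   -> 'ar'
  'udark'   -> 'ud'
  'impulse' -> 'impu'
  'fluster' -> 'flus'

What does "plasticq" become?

plast

Looking at the pairs, the operation is to delete the last 3 characters.
On "plasticq" that produces "plast".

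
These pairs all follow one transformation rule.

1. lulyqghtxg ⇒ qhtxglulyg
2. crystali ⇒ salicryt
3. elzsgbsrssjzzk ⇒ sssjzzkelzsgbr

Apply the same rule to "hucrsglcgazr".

gcgazrhucrsl

Rule — swap the front and back halves of the string, then swap the first and last characters.
"hucrsglcgazr" → "gcgazrhucrsl".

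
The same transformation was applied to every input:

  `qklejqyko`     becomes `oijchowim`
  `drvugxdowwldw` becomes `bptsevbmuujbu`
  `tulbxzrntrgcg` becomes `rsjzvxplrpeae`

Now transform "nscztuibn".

In each case the input is transformed by: shift every letter 2 places backward in the alphabet (wrapping around).
"nscztuibn" → "lqaxrsgzl".

lqaxrsgzl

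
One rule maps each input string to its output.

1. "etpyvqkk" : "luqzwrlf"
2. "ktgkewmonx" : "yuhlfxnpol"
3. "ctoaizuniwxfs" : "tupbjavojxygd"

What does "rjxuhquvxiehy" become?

zkyvirvwyjfis

Each output is the input with this applied: swap the first and last characters, then shift every letter 1 place forward in the alphabet (wrapping around).
"rjxuhquvxiehy" → "zkyvirvwyjfis".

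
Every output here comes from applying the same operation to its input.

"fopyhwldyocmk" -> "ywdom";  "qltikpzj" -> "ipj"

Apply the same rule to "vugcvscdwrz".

The pattern: delete the first 2 characters, then keep every other character starting from the second (positions 2nd, 4th, 6th, ...).
On "vugcvscdwrz": the first step gives "gcvscdwrz", and the second then gives "csdr".

csdr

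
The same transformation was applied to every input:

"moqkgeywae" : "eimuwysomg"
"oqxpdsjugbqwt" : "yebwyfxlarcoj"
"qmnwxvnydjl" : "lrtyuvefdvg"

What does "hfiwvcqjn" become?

yrvpnqedk

Each output is the input with this applied: shift every letter 8 places forward in the alphabet (wrapping around), then move the last 3 characters to the front (rotate right by 3).
Working it through for "hfiwvcqjn": intermediate "pnqedkyrv", final "yrvpnqedk".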